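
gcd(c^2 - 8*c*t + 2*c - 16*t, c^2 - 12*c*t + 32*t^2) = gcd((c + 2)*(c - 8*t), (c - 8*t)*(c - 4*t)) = -c + 8*t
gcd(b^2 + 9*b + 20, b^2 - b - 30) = b + 5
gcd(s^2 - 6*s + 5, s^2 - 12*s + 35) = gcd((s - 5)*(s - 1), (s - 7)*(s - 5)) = s - 5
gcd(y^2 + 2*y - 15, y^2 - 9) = y - 3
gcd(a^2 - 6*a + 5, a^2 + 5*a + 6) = 1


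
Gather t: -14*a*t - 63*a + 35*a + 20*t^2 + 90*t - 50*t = -28*a + 20*t^2 + t*(40 - 14*a)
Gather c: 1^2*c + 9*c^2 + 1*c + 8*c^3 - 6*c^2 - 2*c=8*c^3 + 3*c^2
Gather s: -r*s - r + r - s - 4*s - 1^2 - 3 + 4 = s*(-r - 5)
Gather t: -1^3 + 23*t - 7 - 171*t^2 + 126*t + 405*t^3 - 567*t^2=405*t^3 - 738*t^2 + 149*t - 8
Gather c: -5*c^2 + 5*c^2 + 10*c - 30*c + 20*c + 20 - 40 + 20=0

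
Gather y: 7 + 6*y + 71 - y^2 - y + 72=-y^2 + 5*y + 150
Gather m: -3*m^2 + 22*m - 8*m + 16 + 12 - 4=-3*m^2 + 14*m + 24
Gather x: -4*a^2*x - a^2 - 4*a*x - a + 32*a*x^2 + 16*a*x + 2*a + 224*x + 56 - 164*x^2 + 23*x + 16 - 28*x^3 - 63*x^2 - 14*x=-a^2 + a - 28*x^3 + x^2*(32*a - 227) + x*(-4*a^2 + 12*a + 233) + 72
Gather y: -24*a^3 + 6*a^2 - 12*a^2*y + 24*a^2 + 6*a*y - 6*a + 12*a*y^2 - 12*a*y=-24*a^3 + 30*a^2 + 12*a*y^2 - 6*a + y*(-12*a^2 - 6*a)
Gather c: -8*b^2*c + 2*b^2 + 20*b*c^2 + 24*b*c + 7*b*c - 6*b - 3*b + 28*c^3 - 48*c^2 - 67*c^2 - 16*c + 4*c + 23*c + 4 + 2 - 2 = 2*b^2 - 9*b + 28*c^3 + c^2*(20*b - 115) + c*(-8*b^2 + 31*b + 11) + 4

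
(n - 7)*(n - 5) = n^2 - 12*n + 35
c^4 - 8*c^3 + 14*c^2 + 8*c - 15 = (c - 5)*(c - 3)*(c - 1)*(c + 1)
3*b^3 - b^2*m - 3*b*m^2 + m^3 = (-3*b + m)*(-b + m)*(b + m)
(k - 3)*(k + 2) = k^2 - k - 6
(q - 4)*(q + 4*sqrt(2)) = q^2 - 4*q + 4*sqrt(2)*q - 16*sqrt(2)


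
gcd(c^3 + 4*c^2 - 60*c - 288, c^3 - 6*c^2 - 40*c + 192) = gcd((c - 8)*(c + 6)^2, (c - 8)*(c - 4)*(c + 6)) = c^2 - 2*c - 48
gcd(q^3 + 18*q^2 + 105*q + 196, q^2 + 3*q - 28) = q + 7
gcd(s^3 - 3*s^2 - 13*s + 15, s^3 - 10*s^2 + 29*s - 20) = s^2 - 6*s + 5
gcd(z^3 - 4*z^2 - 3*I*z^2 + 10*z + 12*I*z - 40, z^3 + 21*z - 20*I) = 1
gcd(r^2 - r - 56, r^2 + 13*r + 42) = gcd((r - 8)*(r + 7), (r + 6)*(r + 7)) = r + 7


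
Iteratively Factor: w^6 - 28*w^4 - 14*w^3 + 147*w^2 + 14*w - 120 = (w + 3)*(w^5 - 3*w^4 - 19*w^3 + 43*w^2 + 18*w - 40) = (w + 3)*(w + 4)*(w^4 - 7*w^3 + 9*w^2 + 7*w - 10) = (w - 5)*(w + 3)*(w + 4)*(w^3 - 2*w^2 - w + 2) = (w - 5)*(w + 1)*(w + 3)*(w + 4)*(w^2 - 3*w + 2) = (w - 5)*(w - 1)*(w + 1)*(w + 3)*(w + 4)*(w - 2)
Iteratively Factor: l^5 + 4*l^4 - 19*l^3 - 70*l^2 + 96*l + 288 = (l - 3)*(l^4 + 7*l^3 + 2*l^2 - 64*l - 96) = (l - 3)*(l + 4)*(l^3 + 3*l^2 - 10*l - 24) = (l - 3)^2*(l + 4)*(l^2 + 6*l + 8) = (l - 3)^2*(l + 2)*(l + 4)*(l + 4)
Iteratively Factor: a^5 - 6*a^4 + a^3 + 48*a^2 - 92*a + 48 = (a + 3)*(a^4 - 9*a^3 + 28*a^2 - 36*a + 16) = (a - 2)*(a + 3)*(a^3 - 7*a^2 + 14*a - 8) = (a - 4)*(a - 2)*(a + 3)*(a^2 - 3*a + 2) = (a - 4)*(a - 2)^2*(a + 3)*(a - 1)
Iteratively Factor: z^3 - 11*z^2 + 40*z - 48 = (z - 4)*(z^2 - 7*z + 12) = (z - 4)*(z - 3)*(z - 4)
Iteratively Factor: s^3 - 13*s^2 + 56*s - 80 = (s - 4)*(s^2 - 9*s + 20) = (s - 4)^2*(s - 5)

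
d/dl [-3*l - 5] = -3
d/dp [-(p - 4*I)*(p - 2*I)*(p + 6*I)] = -3*p^2 - 28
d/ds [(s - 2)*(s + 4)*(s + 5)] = 3*s^2 + 14*s + 2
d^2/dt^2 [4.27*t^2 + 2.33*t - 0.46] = 8.54000000000000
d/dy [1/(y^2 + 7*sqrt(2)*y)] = (-2*y - 7*sqrt(2))/(y^2*(y + 7*sqrt(2))^2)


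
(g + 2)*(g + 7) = g^2 + 9*g + 14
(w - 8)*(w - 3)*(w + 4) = w^3 - 7*w^2 - 20*w + 96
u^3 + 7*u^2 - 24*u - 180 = (u - 5)*(u + 6)^2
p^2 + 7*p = p*(p + 7)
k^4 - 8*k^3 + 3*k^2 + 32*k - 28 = (k - 7)*(k - 2)*(k - 1)*(k + 2)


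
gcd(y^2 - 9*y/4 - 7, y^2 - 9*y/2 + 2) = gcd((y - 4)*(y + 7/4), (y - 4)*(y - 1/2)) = y - 4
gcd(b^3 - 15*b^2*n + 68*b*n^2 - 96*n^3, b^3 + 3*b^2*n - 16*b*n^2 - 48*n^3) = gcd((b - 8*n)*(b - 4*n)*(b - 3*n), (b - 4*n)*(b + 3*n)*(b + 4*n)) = b - 4*n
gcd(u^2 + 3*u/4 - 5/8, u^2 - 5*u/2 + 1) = u - 1/2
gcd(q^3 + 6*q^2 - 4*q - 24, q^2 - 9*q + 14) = q - 2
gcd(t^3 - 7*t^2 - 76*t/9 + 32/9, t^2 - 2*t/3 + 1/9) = t - 1/3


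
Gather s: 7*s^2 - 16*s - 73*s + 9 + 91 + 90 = 7*s^2 - 89*s + 190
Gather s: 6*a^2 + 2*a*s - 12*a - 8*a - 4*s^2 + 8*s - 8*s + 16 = 6*a^2 + 2*a*s - 20*a - 4*s^2 + 16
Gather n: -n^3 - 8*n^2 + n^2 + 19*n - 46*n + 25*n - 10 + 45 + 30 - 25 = -n^3 - 7*n^2 - 2*n + 40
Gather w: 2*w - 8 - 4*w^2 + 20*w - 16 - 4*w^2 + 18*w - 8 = -8*w^2 + 40*w - 32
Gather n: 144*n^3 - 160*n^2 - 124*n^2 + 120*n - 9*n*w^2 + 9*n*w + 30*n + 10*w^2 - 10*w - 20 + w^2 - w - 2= 144*n^3 - 284*n^2 + n*(-9*w^2 + 9*w + 150) + 11*w^2 - 11*w - 22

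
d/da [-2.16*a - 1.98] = -2.16000000000000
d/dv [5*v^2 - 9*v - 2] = 10*v - 9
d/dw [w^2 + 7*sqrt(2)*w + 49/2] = 2*w + 7*sqrt(2)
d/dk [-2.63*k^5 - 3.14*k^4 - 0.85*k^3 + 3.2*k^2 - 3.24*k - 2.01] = -13.15*k^4 - 12.56*k^3 - 2.55*k^2 + 6.4*k - 3.24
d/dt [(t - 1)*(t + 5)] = 2*t + 4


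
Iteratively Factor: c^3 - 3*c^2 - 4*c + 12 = (c - 3)*(c^2 - 4) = (c - 3)*(c - 2)*(c + 2)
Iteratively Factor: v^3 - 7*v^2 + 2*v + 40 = (v - 4)*(v^2 - 3*v - 10) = (v - 5)*(v - 4)*(v + 2)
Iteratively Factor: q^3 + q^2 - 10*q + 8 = (q + 4)*(q^2 - 3*q + 2) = (q - 2)*(q + 4)*(q - 1)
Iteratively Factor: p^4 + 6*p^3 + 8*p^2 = (p)*(p^3 + 6*p^2 + 8*p) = p*(p + 2)*(p^2 + 4*p) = p*(p + 2)*(p + 4)*(p)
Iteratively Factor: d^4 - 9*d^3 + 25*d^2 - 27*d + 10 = (d - 1)*(d^3 - 8*d^2 + 17*d - 10) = (d - 5)*(d - 1)*(d^2 - 3*d + 2) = (d - 5)*(d - 1)^2*(d - 2)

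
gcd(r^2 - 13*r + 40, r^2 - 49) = 1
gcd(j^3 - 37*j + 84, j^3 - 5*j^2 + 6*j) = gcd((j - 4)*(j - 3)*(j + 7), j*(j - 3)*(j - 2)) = j - 3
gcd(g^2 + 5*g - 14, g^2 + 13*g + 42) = g + 7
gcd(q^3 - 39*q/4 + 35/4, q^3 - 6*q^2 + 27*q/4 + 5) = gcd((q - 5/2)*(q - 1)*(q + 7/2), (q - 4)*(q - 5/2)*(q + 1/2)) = q - 5/2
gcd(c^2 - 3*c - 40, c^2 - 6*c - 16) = c - 8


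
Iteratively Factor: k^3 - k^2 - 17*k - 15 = (k + 1)*(k^2 - 2*k - 15) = (k - 5)*(k + 1)*(k + 3)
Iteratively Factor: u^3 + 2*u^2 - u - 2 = (u + 1)*(u^2 + u - 2) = (u + 1)*(u + 2)*(u - 1)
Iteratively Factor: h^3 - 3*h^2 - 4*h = (h)*(h^2 - 3*h - 4) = h*(h - 4)*(h + 1)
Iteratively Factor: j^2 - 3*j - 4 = (j - 4)*(j + 1)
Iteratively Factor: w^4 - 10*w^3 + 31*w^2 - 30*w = (w)*(w^3 - 10*w^2 + 31*w - 30) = w*(w - 5)*(w^2 - 5*w + 6) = w*(w - 5)*(w - 3)*(w - 2)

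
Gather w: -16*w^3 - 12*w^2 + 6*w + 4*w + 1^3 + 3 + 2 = -16*w^3 - 12*w^2 + 10*w + 6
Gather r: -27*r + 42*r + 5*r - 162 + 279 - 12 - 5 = 20*r + 100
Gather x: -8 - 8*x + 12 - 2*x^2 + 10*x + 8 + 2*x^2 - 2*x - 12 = 0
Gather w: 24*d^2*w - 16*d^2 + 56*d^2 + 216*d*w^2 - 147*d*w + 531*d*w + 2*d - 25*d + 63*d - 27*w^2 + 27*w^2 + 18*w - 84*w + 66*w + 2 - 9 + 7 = 40*d^2 + 216*d*w^2 + 40*d + w*(24*d^2 + 384*d)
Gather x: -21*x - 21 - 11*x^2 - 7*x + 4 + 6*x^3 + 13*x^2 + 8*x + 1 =6*x^3 + 2*x^2 - 20*x - 16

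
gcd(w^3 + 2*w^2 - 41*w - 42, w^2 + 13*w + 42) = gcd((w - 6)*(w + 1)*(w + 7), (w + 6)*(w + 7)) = w + 7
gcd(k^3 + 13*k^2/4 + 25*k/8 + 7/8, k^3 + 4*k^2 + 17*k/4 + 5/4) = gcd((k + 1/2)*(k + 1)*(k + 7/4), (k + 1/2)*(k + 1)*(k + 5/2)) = k^2 + 3*k/2 + 1/2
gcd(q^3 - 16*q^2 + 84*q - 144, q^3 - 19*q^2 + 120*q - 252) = q^2 - 12*q + 36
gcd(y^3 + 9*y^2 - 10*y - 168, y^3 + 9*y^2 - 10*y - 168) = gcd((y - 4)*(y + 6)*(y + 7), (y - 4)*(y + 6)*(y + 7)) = y^3 + 9*y^2 - 10*y - 168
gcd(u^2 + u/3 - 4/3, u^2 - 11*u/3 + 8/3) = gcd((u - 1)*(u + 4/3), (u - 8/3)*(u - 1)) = u - 1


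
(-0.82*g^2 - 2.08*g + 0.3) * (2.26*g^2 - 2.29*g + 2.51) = -1.8532*g^4 - 2.823*g^3 + 3.383*g^2 - 5.9078*g + 0.753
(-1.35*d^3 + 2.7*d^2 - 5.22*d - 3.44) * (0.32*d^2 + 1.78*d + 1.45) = -0.432*d^5 - 1.539*d^4 + 1.1781*d^3 - 6.4774*d^2 - 13.6922*d - 4.988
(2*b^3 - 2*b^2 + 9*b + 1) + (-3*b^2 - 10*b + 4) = 2*b^3 - 5*b^2 - b + 5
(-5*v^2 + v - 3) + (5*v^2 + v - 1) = 2*v - 4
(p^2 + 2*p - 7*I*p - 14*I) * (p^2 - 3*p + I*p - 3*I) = p^4 - p^3 - 6*I*p^3 + p^2 + 6*I*p^2 - 7*p + 36*I*p - 42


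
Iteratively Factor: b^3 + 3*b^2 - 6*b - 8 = (b - 2)*(b^2 + 5*b + 4) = (b - 2)*(b + 1)*(b + 4)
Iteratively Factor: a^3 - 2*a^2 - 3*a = (a + 1)*(a^2 - 3*a) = a*(a + 1)*(a - 3)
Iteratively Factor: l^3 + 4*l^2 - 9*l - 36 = (l + 4)*(l^2 - 9) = (l + 3)*(l + 4)*(l - 3)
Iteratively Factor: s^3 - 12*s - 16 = (s - 4)*(s^2 + 4*s + 4) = (s - 4)*(s + 2)*(s + 2)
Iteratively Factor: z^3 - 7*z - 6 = (z + 1)*(z^2 - z - 6) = (z - 3)*(z + 1)*(z + 2)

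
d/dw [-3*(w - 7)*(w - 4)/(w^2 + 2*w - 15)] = 3*(-13*w^2 + 86*w - 109)/(w^4 + 4*w^3 - 26*w^2 - 60*w + 225)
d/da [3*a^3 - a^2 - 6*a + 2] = 9*a^2 - 2*a - 6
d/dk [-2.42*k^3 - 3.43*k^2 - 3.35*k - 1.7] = -7.26*k^2 - 6.86*k - 3.35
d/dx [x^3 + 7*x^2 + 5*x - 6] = 3*x^2 + 14*x + 5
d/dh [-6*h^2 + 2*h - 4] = 2 - 12*h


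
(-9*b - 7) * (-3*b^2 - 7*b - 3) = 27*b^3 + 84*b^2 + 76*b + 21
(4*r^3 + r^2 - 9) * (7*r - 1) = 28*r^4 + 3*r^3 - r^2 - 63*r + 9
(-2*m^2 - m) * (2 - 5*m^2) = 10*m^4 + 5*m^3 - 4*m^2 - 2*m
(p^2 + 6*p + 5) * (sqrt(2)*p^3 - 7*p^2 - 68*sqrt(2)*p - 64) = sqrt(2)*p^5 - 7*p^4 + 6*sqrt(2)*p^4 - 63*sqrt(2)*p^3 - 42*p^3 - 408*sqrt(2)*p^2 - 99*p^2 - 340*sqrt(2)*p - 384*p - 320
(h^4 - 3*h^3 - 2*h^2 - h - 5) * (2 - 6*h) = -6*h^5 + 20*h^4 + 6*h^3 + 2*h^2 + 28*h - 10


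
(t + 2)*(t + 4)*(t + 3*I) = t^3 + 6*t^2 + 3*I*t^2 + 8*t + 18*I*t + 24*I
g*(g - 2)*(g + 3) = g^3 + g^2 - 6*g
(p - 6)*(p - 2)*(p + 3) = p^3 - 5*p^2 - 12*p + 36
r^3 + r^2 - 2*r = r*(r - 1)*(r + 2)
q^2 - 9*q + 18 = (q - 6)*(q - 3)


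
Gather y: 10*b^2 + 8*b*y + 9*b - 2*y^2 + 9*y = 10*b^2 + 9*b - 2*y^2 + y*(8*b + 9)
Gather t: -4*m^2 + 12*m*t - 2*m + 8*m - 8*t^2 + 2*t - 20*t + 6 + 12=-4*m^2 + 6*m - 8*t^2 + t*(12*m - 18) + 18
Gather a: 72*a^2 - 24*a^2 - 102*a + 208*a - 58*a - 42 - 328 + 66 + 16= 48*a^2 + 48*a - 288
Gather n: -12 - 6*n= -6*n - 12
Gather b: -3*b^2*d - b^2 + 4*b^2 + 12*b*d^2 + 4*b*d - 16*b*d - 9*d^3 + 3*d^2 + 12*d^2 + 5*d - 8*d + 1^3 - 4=b^2*(3 - 3*d) + b*(12*d^2 - 12*d) - 9*d^3 + 15*d^2 - 3*d - 3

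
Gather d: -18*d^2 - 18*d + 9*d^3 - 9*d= 9*d^3 - 18*d^2 - 27*d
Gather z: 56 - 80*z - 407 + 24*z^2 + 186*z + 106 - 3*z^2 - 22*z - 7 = 21*z^2 + 84*z - 252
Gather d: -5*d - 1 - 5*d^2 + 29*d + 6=-5*d^2 + 24*d + 5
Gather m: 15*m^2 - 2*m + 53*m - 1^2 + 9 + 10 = 15*m^2 + 51*m + 18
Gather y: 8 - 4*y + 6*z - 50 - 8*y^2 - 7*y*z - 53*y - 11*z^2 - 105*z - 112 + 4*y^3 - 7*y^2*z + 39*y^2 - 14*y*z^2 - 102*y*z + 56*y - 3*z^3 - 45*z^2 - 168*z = 4*y^3 + y^2*(31 - 7*z) + y*(-14*z^2 - 109*z - 1) - 3*z^3 - 56*z^2 - 267*z - 154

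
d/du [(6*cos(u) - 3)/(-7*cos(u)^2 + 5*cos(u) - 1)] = 3*(-14*cos(u)^2 + 14*cos(u) - 3)*sin(u)/(7*sin(u)^2 + 5*cos(u) - 8)^2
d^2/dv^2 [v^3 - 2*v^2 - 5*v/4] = 6*v - 4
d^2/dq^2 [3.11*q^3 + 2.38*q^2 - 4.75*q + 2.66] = 18.66*q + 4.76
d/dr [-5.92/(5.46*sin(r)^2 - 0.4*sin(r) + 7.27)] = (64.6464*sin(r) - 2.368)*cos(r)/(5.46*sin(r)^2 - 0.4*sin(r) + 7.27)^2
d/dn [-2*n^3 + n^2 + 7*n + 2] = -6*n^2 + 2*n + 7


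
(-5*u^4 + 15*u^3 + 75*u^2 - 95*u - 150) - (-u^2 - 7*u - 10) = -5*u^4 + 15*u^3 + 76*u^2 - 88*u - 140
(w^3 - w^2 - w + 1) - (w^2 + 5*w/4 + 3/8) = w^3 - 2*w^2 - 9*w/4 + 5/8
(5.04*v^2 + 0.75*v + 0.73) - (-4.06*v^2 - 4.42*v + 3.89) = 9.1*v^2 + 5.17*v - 3.16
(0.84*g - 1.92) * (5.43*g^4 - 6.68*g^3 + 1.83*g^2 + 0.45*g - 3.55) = 4.5612*g^5 - 16.0368*g^4 + 14.3628*g^3 - 3.1356*g^2 - 3.846*g + 6.816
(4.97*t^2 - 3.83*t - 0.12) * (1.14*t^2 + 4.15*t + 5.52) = 5.6658*t^4 + 16.2593*t^3 + 11.4031*t^2 - 21.6396*t - 0.6624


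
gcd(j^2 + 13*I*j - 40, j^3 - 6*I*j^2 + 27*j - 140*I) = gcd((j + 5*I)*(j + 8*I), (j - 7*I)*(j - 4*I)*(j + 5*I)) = j + 5*I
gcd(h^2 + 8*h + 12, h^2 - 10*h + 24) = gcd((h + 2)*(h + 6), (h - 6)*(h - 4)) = 1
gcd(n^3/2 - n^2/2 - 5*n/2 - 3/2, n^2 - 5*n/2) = 1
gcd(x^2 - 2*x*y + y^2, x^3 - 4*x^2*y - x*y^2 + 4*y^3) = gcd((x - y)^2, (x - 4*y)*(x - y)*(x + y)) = x - y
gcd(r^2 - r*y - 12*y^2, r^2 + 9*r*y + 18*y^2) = r + 3*y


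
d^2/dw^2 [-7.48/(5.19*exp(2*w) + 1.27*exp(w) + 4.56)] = (-7.48*(10.38*exp(w) + 1.27)*(20.76*exp(w) + 2.54)*exp(w) + (155.2848*exp(w) + 9.4996)*(5.19*exp(2*w) + 1.27*exp(w) + 4.56))*exp(w)/(5.19*exp(2*w) + 1.27*exp(w) + 4.56)^3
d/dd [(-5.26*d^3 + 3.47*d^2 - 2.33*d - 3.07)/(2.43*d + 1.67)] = (-25.5636*d^3 - 17.9205*d^2 + 11.5898*d + 3.569)/(5.9049*d^2 + 8.1162*d + 2.7889)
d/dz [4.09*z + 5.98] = 4.09000000000000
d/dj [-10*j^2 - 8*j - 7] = -20*j - 8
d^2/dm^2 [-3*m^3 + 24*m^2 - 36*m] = 48 - 18*m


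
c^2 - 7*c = c*(c - 7)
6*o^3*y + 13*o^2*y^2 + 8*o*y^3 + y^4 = y*(o + y)^2*(6*o + y)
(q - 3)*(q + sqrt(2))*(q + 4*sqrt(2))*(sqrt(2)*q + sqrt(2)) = sqrt(2)*q^4 - 2*sqrt(2)*q^3 + 10*q^3 - 20*q^2 + 5*sqrt(2)*q^2 - 30*q - 16*sqrt(2)*q - 24*sqrt(2)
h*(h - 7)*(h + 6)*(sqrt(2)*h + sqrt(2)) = sqrt(2)*h^4 - 43*sqrt(2)*h^2 - 42*sqrt(2)*h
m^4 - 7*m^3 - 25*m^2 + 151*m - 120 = (m - 8)*(m - 3)*(m - 1)*(m + 5)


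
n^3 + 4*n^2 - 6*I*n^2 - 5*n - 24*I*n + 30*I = (n - 1)*(n + 5)*(n - 6*I)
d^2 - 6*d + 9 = (d - 3)^2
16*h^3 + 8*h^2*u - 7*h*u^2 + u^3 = (-4*h + u)^2*(h + u)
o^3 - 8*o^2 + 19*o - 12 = (o - 4)*(o - 3)*(o - 1)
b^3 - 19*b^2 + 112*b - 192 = (b - 8)^2*(b - 3)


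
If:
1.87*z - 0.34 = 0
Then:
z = 0.18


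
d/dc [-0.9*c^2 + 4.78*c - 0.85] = 4.78 - 1.8*c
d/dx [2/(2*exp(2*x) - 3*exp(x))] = 2*(3 - 4*exp(x))*exp(-x)/(2*exp(x) - 3)^2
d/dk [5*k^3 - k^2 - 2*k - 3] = 15*k^2 - 2*k - 2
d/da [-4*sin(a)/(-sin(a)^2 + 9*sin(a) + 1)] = 4*(cos(a)^2 - 2)*cos(a)/(9*sin(a) + cos(a)^2)^2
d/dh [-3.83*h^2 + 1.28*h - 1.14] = 1.28 - 7.66*h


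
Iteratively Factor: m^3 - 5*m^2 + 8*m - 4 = (m - 2)*(m^2 - 3*m + 2) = (m - 2)*(m - 1)*(m - 2)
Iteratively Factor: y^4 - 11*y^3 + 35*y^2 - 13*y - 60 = (y - 5)*(y^3 - 6*y^2 + 5*y + 12) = (y - 5)*(y + 1)*(y^2 - 7*y + 12) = (y - 5)*(y - 4)*(y + 1)*(y - 3)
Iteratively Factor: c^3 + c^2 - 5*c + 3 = (c - 1)*(c^2 + 2*c - 3) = (c - 1)^2*(c + 3)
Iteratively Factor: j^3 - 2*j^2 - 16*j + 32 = (j + 4)*(j^2 - 6*j + 8) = (j - 2)*(j + 4)*(j - 4)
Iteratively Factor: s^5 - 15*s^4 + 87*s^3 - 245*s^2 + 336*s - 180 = (s - 2)*(s^4 - 13*s^3 + 61*s^2 - 123*s + 90) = (s - 3)*(s - 2)*(s^3 - 10*s^2 + 31*s - 30) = (s - 3)^2*(s - 2)*(s^2 - 7*s + 10) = (s - 3)^2*(s - 2)^2*(s - 5)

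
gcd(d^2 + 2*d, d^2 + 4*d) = d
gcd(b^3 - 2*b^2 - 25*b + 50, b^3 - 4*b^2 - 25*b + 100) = b^2 - 25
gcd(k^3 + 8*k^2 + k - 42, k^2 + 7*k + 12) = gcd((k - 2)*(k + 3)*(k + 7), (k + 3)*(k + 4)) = k + 3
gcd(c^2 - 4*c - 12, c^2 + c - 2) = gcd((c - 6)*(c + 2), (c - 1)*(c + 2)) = c + 2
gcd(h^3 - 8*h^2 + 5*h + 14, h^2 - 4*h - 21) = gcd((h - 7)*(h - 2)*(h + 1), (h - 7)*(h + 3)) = h - 7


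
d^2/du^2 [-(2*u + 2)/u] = -4/u^3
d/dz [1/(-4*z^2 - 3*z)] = (8*z + 3)/(z^2*(4*z + 3)^2)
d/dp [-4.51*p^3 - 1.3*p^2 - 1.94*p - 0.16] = -13.53*p^2 - 2.6*p - 1.94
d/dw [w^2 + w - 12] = 2*w + 1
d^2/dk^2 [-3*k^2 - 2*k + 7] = -6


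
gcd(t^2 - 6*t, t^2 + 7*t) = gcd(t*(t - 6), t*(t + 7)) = t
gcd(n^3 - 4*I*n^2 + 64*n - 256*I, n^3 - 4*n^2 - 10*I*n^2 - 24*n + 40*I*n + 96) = n - 4*I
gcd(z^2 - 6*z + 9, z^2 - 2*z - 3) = z - 3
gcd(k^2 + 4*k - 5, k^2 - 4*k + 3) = k - 1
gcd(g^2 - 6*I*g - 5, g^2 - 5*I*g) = g - 5*I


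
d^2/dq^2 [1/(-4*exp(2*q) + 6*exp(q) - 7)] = 2*(-4*(4*exp(q) - 3)^2*exp(q) + (8*exp(q) - 3)*(4*exp(2*q) - 6*exp(q) + 7))*exp(q)/(4*exp(2*q) - 6*exp(q) + 7)^3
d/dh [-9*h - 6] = -9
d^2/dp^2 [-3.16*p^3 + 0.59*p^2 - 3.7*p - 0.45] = 1.18 - 18.96*p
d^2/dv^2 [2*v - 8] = 0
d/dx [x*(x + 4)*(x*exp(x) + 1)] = x^3*exp(x) + 7*x^2*exp(x) + 8*x*exp(x) + 2*x + 4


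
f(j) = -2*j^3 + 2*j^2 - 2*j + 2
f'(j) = -6*j^2 + 4*j - 2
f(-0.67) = 4.84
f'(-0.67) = -7.37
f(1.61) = -4.38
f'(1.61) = -11.11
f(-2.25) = 39.41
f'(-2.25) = -41.38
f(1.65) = -4.84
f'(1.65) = -11.74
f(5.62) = -301.08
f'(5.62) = -169.03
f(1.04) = -0.17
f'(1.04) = -4.33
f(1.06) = -0.25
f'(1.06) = -4.50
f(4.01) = -102.82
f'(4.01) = -82.44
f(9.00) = -1312.00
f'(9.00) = -452.00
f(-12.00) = 3770.00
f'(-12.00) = -914.00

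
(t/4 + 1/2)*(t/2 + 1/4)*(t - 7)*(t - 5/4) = t^4/8 - 23*t^3/32 - 87*t^2/64 + 109*t/64 + 35/32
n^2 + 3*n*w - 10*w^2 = (n - 2*w)*(n + 5*w)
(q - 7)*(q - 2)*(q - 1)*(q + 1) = q^4 - 9*q^3 + 13*q^2 + 9*q - 14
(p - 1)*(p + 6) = p^2 + 5*p - 6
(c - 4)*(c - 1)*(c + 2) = c^3 - 3*c^2 - 6*c + 8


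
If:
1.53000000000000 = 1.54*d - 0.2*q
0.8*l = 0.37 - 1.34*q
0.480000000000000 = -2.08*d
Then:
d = -0.23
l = 16.25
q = -9.43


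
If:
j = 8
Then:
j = 8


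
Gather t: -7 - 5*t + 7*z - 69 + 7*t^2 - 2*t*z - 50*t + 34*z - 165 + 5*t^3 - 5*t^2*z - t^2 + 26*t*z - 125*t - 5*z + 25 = 5*t^3 + t^2*(6 - 5*z) + t*(24*z - 180) + 36*z - 216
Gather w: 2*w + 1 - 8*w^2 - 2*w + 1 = 2 - 8*w^2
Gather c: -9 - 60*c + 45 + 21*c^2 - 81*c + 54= 21*c^2 - 141*c + 90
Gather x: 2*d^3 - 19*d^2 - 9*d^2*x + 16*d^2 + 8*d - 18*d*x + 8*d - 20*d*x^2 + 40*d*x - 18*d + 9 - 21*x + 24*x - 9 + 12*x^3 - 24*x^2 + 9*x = 2*d^3 - 3*d^2 - 2*d + 12*x^3 + x^2*(-20*d - 24) + x*(-9*d^2 + 22*d + 12)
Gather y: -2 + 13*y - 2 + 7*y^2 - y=7*y^2 + 12*y - 4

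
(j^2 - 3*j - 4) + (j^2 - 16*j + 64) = 2*j^2 - 19*j + 60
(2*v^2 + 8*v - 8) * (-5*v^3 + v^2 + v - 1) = -10*v^5 - 38*v^4 + 50*v^3 - 2*v^2 - 16*v + 8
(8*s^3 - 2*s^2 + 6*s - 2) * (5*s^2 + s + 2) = 40*s^5 - 2*s^4 + 44*s^3 - 8*s^2 + 10*s - 4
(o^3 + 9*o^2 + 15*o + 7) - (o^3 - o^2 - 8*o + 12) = 10*o^2 + 23*o - 5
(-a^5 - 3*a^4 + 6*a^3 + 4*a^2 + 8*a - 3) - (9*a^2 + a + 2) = -a^5 - 3*a^4 + 6*a^3 - 5*a^2 + 7*a - 5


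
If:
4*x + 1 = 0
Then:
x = -1/4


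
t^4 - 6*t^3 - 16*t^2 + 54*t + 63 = (t - 7)*(t - 3)*(t + 1)*(t + 3)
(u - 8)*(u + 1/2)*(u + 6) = u^3 - 3*u^2/2 - 49*u - 24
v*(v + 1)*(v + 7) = v^3 + 8*v^2 + 7*v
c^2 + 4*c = c*(c + 4)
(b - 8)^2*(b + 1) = b^3 - 15*b^2 + 48*b + 64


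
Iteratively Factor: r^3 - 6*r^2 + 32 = (r - 4)*(r^2 - 2*r - 8) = (r - 4)*(r + 2)*(r - 4)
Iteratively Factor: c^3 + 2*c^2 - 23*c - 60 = (c + 4)*(c^2 - 2*c - 15) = (c + 3)*(c + 4)*(c - 5)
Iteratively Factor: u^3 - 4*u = (u - 2)*(u^2 + 2*u) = u*(u - 2)*(u + 2)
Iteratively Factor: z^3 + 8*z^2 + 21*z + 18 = (z + 3)*(z^2 + 5*z + 6) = (z + 2)*(z + 3)*(z + 3)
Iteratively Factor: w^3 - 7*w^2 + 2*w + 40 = (w - 4)*(w^2 - 3*w - 10) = (w - 5)*(w - 4)*(w + 2)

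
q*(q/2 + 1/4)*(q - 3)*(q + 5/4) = q^4/2 - 5*q^3/8 - 37*q^2/16 - 15*q/16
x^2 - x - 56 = (x - 8)*(x + 7)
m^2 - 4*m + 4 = (m - 2)^2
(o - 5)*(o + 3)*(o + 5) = o^3 + 3*o^2 - 25*o - 75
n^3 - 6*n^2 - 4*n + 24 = (n - 6)*(n - 2)*(n + 2)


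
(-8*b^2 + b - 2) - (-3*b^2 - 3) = -5*b^2 + b + 1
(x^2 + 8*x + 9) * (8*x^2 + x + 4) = 8*x^4 + 65*x^3 + 84*x^2 + 41*x + 36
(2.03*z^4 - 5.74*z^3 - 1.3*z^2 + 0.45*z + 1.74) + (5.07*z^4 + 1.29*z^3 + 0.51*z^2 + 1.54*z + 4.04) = 7.1*z^4 - 4.45*z^3 - 0.79*z^2 + 1.99*z + 5.78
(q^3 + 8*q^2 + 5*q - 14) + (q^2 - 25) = q^3 + 9*q^2 + 5*q - 39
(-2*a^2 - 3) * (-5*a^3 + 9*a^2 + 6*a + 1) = 10*a^5 - 18*a^4 + 3*a^3 - 29*a^2 - 18*a - 3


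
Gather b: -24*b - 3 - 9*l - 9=-24*b - 9*l - 12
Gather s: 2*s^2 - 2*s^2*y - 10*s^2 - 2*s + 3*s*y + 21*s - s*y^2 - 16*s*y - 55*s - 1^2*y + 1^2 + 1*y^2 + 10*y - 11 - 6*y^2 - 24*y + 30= s^2*(-2*y - 8) + s*(-y^2 - 13*y - 36) - 5*y^2 - 15*y + 20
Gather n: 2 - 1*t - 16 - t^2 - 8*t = -t^2 - 9*t - 14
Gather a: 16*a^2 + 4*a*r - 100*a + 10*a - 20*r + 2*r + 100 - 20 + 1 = 16*a^2 + a*(4*r - 90) - 18*r + 81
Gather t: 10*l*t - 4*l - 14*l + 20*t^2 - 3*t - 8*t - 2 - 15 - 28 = -18*l + 20*t^2 + t*(10*l - 11) - 45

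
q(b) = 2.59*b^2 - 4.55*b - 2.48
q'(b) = 5.18*b - 4.55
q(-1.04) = 5.05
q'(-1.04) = -9.94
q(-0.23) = -1.30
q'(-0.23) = -5.74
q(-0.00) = -2.48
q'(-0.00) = -4.55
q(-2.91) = 32.69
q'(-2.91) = -19.62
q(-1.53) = 10.54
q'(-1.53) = -12.48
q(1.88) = -1.88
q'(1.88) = 5.19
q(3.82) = 17.93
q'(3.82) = 15.24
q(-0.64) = 1.49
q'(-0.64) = -7.87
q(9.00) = 166.36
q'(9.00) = 42.07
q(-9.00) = 248.26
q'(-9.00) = -51.17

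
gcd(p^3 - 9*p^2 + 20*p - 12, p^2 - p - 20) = 1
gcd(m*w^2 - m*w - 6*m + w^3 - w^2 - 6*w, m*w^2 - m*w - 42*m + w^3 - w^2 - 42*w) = m + w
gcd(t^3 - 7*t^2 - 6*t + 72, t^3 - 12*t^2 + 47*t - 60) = t - 4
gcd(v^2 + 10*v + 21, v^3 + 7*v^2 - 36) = v + 3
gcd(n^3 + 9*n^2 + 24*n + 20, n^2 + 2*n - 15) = n + 5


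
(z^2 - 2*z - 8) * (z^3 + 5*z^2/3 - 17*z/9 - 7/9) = z^5 - z^4/3 - 119*z^3/9 - 31*z^2/3 + 50*z/3 + 56/9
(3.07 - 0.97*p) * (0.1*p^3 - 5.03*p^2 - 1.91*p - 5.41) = -0.097*p^4 + 5.1861*p^3 - 13.5894*p^2 - 0.616*p - 16.6087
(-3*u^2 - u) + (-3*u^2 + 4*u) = -6*u^2 + 3*u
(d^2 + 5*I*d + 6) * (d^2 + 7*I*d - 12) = d^4 + 12*I*d^3 - 41*d^2 - 18*I*d - 72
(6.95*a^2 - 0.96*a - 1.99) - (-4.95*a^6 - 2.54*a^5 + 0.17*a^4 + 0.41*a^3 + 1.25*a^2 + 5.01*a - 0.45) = 4.95*a^6 + 2.54*a^5 - 0.17*a^4 - 0.41*a^3 + 5.7*a^2 - 5.97*a - 1.54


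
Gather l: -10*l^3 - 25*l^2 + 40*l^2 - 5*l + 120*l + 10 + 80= -10*l^3 + 15*l^2 + 115*l + 90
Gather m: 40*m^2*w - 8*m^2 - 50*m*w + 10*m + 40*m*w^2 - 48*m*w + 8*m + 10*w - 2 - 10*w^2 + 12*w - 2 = m^2*(40*w - 8) + m*(40*w^2 - 98*w + 18) - 10*w^2 + 22*w - 4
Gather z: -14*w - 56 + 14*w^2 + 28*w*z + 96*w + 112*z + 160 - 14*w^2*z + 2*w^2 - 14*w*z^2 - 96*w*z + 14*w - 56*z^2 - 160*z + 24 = 16*w^2 + 96*w + z^2*(-14*w - 56) + z*(-14*w^2 - 68*w - 48) + 128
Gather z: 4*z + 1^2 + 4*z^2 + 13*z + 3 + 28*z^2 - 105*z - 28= 32*z^2 - 88*z - 24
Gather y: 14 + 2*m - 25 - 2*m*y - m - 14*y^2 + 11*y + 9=m - 14*y^2 + y*(11 - 2*m) - 2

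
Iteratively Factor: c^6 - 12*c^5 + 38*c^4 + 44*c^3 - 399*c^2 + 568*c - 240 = (c - 1)*(c^5 - 11*c^4 + 27*c^3 + 71*c^2 - 328*c + 240) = (c - 4)*(c - 1)*(c^4 - 7*c^3 - c^2 + 67*c - 60) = (c - 4)*(c - 1)^2*(c^3 - 6*c^2 - 7*c + 60) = (c - 4)^2*(c - 1)^2*(c^2 - 2*c - 15) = (c - 4)^2*(c - 1)^2*(c + 3)*(c - 5)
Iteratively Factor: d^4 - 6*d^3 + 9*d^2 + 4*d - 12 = (d - 2)*(d^3 - 4*d^2 + d + 6) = (d - 3)*(d - 2)*(d^2 - d - 2) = (d - 3)*(d - 2)^2*(d + 1)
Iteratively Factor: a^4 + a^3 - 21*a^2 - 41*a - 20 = (a + 1)*(a^3 - 21*a - 20) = (a + 1)*(a + 4)*(a^2 - 4*a - 5) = (a + 1)^2*(a + 4)*(a - 5)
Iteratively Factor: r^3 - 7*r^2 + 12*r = (r - 4)*(r^2 - 3*r) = r*(r - 4)*(r - 3)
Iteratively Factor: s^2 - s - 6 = (s - 3)*(s + 2)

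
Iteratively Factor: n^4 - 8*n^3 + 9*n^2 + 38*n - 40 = (n + 2)*(n^3 - 10*n^2 + 29*n - 20) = (n - 4)*(n + 2)*(n^2 - 6*n + 5) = (n - 4)*(n - 1)*(n + 2)*(n - 5)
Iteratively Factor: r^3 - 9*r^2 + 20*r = (r)*(r^2 - 9*r + 20) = r*(r - 5)*(r - 4)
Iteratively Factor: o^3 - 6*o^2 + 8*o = (o - 4)*(o^2 - 2*o) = o*(o - 4)*(o - 2)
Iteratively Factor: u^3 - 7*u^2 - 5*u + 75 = (u - 5)*(u^2 - 2*u - 15) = (u - 5)^2*(u + 3)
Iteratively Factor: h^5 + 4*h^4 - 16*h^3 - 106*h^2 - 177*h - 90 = (h + 1)*(h^4 + 3*h^3 - 19*h^2 - 87*h - 90) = (h - 5)*(h + 1)*(h^3 + 8*h^2 + 21*h + 18) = (h - 5)*(h + 1)*(h + 3)*(h^2 + 5*h + 6) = (h - 5)*(h + 1)*(h + 3)^2*(h + 2)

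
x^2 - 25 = (x - 5)*(x + 5)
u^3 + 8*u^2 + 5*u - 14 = (u - 1)*(u + 2)*(u + 7)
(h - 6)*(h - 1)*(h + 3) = h^3 - 4*h^2 - 15*h + 18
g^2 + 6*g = g*(g + 6)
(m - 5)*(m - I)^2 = m^3 - 5*m^2 - 2*I*m^2 - m + 10*I*m + 5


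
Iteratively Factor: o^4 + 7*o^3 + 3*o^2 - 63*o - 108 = (o + 3)*(o^3 + 4*o^2 - 9*o - 36) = (o + 3)^2*(o^2 + o - 12) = (o - 3)*(o + 3)^2*(o + 4)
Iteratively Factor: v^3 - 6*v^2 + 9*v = (v)*(v^2 - 6*v + 9) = v*(v - 3)*(v - 3)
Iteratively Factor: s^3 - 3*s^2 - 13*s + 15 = (s - 1)*(s^2 - 2*s - 15) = (s - 1)*(s + 3)*(s - 5)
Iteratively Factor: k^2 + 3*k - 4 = (k + 4)*(k - 1)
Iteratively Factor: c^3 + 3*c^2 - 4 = (c + 2)*(c^2 + c - 2) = (c - 1)*(c + 2)*(c + 2)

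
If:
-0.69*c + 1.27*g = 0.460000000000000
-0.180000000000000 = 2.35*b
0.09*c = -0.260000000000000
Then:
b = -0.08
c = -2.89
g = -1.21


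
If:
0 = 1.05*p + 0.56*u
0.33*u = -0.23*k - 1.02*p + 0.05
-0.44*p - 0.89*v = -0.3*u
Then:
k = 1.54879106581373*v + 0.217391304347826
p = -0.887780548628429*v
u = 1.6645885286783*v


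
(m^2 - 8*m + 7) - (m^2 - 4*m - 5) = 12 - 4*m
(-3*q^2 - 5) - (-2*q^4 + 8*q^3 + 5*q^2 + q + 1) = 2*q^4 - 8*q^3 - 8*q^2 - q - 6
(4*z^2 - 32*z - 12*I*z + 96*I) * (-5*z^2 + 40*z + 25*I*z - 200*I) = -20*z^4 + 320*z^3 + 160*I*z^3 - 980*z^2 - 2560*I*z^2 - 4800*z + 10240*I*z + 19200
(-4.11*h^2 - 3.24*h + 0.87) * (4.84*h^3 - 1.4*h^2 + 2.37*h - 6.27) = -19.8924*h^5 - 9.9276*h^4 - 0.9939*h^3 + 16.8729*h^2 + 22.3767*h - 5.4549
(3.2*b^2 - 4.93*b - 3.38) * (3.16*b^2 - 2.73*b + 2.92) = 10.112*b^4 - 24.3148*b^3 + 12.1221*b^2 - 5.1682*b - 9.8696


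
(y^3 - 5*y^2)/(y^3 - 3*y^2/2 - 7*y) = 2*y*(5 - y)/(-2*y^2 + 3*y + 14)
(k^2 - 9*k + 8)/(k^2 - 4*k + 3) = (k - 8)/(k - 3)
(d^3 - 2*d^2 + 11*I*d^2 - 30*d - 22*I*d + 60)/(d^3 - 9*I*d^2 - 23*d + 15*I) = (d^3 + d^2*(-2 + 11*I) + d*(-30 - 22*I) + 60)/(d^3 - 9*I*d^2 - 23*d + 15*I)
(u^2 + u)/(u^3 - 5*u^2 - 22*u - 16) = u/(u^2 - 6*u - 16)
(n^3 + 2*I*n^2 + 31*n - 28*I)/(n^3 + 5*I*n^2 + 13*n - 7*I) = (n - 4*I)/(n - I)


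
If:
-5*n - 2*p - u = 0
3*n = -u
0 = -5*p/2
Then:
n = 0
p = 0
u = 0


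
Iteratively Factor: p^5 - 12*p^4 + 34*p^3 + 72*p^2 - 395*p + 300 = (p + 3)*(p^4 - 15*p^3 + 79*p^2 - 165*p + 100) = (p - 5)*(p + 3)*(p^3 - 10*p^2 + 29*p - 20) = (p - 5)*(p - 1)*(p + 3)*(p^2 - 9*p + 20) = (p - 5)^2*(p - 1)*(p + 3)*(p - 4)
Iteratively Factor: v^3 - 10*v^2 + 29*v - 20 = (v - 1)*(v^2 - 9*v + 20) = (v - 5)*(v - 1)*(v - 4)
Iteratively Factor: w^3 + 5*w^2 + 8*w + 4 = (w + 1)*(w^2 + 4*w + 4) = (w + 1)*(w + 2)*(w + 2)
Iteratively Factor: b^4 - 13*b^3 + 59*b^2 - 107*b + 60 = (b - 5)*(b^3 - 8*b^2 + 19*b - 12) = (b - 5)*(b - 3)*(b^2 - 5*b + 4) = (b - 5)*(b - 3)*(b - 1)*(b - 4)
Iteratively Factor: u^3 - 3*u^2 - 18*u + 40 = (u - 2)*(u^2 - u - 20) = (u - 5)*(u - 2)*(u + 4)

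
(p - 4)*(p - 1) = p^2 - 5*p + 4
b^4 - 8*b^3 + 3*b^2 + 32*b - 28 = (b - 7)*(b - 2)*(b - 1)*(b + 2)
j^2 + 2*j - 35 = (j - 5)*(j + 7)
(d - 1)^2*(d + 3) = d^3 + d^2 - 5*d + 3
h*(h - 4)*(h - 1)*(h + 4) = h^4 - h^3 - 16*h^2 + 16*h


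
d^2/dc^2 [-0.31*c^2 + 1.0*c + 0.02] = -0.620000000000000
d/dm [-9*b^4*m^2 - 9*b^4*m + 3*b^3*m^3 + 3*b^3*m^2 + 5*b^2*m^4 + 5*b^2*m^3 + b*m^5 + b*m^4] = b*(-18*b^3*m - 9*b^3 + 9*b^2*m^2 + 6*b^2*m + 20*b*m^3 + 15*b*m^2 + 5*m^4 + 4*m^3)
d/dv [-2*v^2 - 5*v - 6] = -4*v - 5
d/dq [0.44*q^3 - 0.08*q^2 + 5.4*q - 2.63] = 1.32*q^2 - 0.16*q + 5.4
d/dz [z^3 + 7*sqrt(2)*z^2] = z*(3*z + 14*sqrt(2))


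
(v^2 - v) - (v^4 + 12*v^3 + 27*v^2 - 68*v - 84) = -v^4 - 12*v^3 - 26*v^2 + 67*v + 84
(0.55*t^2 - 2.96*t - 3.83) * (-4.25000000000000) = -2.3375*t^2 + 12.58*t + 16.2775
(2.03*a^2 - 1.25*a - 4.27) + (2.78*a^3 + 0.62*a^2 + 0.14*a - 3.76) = 2.78*a^3 + 2.65*a^2 - 1.11*a - 8.03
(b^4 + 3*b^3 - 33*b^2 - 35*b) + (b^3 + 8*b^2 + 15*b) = b^4 + 4*b^3 - 25*b^2 - 20*b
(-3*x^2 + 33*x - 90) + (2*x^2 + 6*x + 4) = -x^2 + 39*x - 86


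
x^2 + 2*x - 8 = (x - 2)*(x + 4)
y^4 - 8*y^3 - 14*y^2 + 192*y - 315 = (y - 7)*(y - 3)^2*(y + 5)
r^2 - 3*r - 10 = (r - 5)*(r + 2)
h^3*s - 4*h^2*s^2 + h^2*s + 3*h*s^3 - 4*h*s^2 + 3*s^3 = (h - 3*s)*(h - s)*(h*s + s)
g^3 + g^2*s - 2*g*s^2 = g*(g - s)*(g + 2*s)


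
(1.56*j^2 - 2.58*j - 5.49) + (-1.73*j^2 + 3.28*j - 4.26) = -0.17*j^2 + 0.7*j - 9.75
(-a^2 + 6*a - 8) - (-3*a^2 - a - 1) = 2*a^2 + 7*a - 7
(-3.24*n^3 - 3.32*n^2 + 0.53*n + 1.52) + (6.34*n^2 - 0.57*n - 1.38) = -3.24*n^3 + 3.02*n^2 - 0.0399999999999999*n + 0.14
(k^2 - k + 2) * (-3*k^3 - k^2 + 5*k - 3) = -3*k^5 + 2*k^4 - 10*k^2 + 13*k - 6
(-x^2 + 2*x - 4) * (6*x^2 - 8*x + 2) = -6*x^4 + 20*x^3 - 42*x^2 + 36*x - 8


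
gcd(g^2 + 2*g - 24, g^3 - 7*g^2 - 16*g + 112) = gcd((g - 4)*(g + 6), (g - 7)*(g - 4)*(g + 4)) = g - 4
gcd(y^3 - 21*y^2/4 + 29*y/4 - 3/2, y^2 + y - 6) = y - 2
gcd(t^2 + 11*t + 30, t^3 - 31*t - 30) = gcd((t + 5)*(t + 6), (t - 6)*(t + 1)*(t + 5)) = t + 5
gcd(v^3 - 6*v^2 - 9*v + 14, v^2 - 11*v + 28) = v - 7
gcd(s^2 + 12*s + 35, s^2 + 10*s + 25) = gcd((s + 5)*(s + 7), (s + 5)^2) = s + 5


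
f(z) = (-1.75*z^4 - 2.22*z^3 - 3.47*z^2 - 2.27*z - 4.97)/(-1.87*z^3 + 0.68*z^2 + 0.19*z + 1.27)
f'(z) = (5.61*z^2 - 1.36*z - 0.19)*(-1.75*z^4 - 2.22*z^3 - 3.47*z^2 - 2.27*z - 4.97)/(-1.87*z^3 + 0.68*z^2 + 0.19*z + 1.27)^2 + (-7.0*z^3 - 6.66*z^2 - 6.94*z - 2.27)/(-1.87*z^3 + 0.68*z^2 + 0.19*z + 1.27) = (3.2725*z^6 - 2.38*z^5 - 8.996*z^4 - 18.2234*z^3 - 35.4556*z^2 - 2.0546*z - 1.9386)/(3.4969*z^6 - 2.5432*z^5 - 0.2482*z^4 - 4.4914*z^3 + 1.7633*z^2 + 0.4826*z + 1.6129)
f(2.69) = 5.76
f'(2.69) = -0.21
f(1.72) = 7.75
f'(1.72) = -6.68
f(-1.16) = -1.37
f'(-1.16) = -0.93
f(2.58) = 5.79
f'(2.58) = -0.39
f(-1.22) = -1.32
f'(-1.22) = -0.74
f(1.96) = 6.65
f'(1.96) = -3.06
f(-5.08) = -3.64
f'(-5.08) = 0.86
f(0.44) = -5.20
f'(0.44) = -6.60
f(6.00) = 7.67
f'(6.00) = 0.83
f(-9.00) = -7.14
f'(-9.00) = 0.91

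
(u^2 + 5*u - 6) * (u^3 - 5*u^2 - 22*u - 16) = u^5 - 53*u^3 - 96*u^2 + 52*u + 96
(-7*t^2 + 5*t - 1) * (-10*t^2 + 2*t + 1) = 70*t^4 - 64*t^3 + 13*t^2 + 3*t - 1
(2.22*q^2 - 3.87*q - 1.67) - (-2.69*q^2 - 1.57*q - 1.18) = 4.91*q^2 - 2.3*q - 0.49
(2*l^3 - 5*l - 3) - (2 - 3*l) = 2*l^3 - 2*l - 5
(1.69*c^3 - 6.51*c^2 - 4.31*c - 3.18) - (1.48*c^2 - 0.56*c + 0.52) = 1.69*c^3 - 7.99*c^2 - 3.75*c - 3.7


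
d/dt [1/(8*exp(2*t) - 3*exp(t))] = (3 - 16*exp(t))*exp(-t)/(8*exp(t) - 3)^2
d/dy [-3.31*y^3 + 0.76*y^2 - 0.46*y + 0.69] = -9.93*y^2 + 1.52*y - 0.46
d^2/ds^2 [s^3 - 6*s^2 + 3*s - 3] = 6*s - 12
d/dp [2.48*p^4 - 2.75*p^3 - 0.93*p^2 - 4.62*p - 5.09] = 9.92*p^3 - 8.25*p^2 - 1.86*p - 4.62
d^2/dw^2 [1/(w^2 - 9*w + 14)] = 2*(-w^2 + 9*w + (2*w - 9)^2 - 14)/(w^2 - 9*w + 14)^3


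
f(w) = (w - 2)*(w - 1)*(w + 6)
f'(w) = (w - 2)*(w - 1) + (w - 2)*(w + 6) + (w - 1)*(w + 6)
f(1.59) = -1.84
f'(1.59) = 1.12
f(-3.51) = 61.88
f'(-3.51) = -0.10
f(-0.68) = 23.95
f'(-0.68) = -18.69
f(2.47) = 5.85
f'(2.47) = 17.12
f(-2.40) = 53.86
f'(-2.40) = -13.12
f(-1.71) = 43.13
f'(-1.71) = -17.49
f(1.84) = -1.05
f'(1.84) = 5.20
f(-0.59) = 22.28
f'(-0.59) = -18.50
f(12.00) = 1980.00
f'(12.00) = 488.00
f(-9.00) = -330.00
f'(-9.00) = 173.00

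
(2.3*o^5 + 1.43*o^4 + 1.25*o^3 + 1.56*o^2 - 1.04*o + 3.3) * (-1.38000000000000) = -3.174*o^5 - 1.9734*o^4 - 1.725*o^3 - 2.1528*o^2 + 1.4352*o - 4.554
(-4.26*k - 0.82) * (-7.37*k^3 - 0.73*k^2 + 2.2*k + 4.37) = 31.3962*k^4 + 9.1532*k^3 - 8.7734*k^2 - 20.4202*k - 3.5834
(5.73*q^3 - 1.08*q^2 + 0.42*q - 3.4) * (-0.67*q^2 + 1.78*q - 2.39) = -3.8391*q^5 + 10.923*q^4 - 15.8985*q^3 + 5.6068*q^2 - 7.0558*q + 8.126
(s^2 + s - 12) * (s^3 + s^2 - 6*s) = s^5 + 2*s^4 - 17*s^3 - 18*s^2 + 72*s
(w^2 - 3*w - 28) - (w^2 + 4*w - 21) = -7*w - 7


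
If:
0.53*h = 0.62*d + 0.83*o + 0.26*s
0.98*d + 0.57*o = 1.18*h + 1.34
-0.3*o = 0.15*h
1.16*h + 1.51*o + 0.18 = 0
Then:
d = 0.70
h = -0.44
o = 0.22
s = -3.29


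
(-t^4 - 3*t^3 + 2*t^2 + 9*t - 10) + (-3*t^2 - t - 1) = -t^4 - 3*t^3 - t^2 + 8*t - 11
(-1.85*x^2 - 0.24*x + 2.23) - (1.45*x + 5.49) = -1.85*x^2 - 1.69*x - 3.26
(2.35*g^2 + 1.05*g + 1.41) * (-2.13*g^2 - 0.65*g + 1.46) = -5.0055*g^4 - 3.764*g^3 - 0.2548*g^2 + 0.6165*g + 2.0586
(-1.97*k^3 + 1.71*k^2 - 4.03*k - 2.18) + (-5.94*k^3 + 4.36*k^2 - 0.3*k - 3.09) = -7.91*k^3 + 6.07*k^2 - 4.33*k - 5.27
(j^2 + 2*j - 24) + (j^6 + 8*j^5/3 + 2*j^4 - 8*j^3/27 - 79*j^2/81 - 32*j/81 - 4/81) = j^6 + 8*j^5/3 + 2*j^4 - 8*j^3/27 + 2*j^2/81 + 130*j/81 - 1948/81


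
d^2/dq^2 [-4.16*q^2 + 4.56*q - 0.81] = -8.32000000000000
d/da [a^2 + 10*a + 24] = 2*a + 10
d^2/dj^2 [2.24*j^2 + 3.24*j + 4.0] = 4.48000000000000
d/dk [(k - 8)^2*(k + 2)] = (k - 8)*(3*k - 4)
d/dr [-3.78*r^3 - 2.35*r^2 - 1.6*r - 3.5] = -11.34*r^2 - 4.7*r - 1.6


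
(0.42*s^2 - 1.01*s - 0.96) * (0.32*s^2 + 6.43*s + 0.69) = 0.1344*s^4 + 2.3774*s^3 - 6.5117*s^2 - 6.8697*s - 0.6624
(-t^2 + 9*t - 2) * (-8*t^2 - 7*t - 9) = 8*t^4 - 65*t^3 - 38*t^2 - 67*t + 18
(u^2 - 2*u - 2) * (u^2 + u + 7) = u^4 - u^3 + 3*u^2 - 16*u - 14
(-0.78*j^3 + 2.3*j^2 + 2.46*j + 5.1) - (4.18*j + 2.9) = -0.78*j^3 + 2.3*j^2 - 1.72*j + 2.2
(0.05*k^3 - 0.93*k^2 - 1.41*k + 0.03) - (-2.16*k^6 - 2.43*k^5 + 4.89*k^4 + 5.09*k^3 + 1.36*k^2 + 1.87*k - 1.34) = 2.16*k^6 + 2.43*k^5 - 4.89*k^4 - 5.04*k^3 - 2.29*k^2 - 3.28*k + 1.37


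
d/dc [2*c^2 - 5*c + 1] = 4*c - 5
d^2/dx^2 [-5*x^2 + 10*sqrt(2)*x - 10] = -10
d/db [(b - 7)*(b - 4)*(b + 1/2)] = 3*b^2 - 21*b + 45/2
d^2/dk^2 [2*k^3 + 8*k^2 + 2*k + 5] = 12*k + 16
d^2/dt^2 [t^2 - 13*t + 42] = 2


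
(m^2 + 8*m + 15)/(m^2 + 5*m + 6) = (m + 5)/(m + 2)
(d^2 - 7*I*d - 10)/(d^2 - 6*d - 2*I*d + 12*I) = (d - 5*I)/(d - 6)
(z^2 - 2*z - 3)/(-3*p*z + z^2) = (-z^2 + 2*z + 3)/(z*(3*p - z))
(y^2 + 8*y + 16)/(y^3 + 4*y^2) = (y + 4)/y^2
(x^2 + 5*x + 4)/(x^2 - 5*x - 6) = (x + 4)/(x - 6)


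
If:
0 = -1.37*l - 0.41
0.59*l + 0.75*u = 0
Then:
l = -0.30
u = 0.24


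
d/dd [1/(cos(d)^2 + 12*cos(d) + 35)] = 2*(cos(d) + 6)*sin(d)/(cos(d)^2 + 12*cos(d) + 35)^2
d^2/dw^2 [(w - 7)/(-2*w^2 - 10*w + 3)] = 4*(-2*(w - 7)*(2*w + 5)^2 + (3*w - 2)*(2*w^2 + 10*w - 3))/(2*w^2 + 10*w - 3)^3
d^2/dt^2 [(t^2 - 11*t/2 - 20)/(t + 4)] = 36/(t^3 + 12*t^2 + 48*t + 64)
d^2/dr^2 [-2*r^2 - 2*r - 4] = -4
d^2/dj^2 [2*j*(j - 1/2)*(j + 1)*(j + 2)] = 24*j^2 + 30*j + 2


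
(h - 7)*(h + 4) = h^2 - 3*h - 28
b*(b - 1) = b^2 - b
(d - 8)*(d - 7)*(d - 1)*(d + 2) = d^4 - 14*d^3 + 39*d^2 + 86*d - 112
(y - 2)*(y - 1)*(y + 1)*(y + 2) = y^4 - 5*y^2 + 4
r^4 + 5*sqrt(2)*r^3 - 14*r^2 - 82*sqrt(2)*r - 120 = (r - 3*sqrt(2))*(r + sqrt(2))*(r + 2*sqrt(2))*(r + 5*sqrt(2))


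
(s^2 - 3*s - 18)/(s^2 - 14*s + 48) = (s + 3)/(s - 8)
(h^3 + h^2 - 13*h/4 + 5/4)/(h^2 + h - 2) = (h^2 + 2*h - 5/4)/(h + 2)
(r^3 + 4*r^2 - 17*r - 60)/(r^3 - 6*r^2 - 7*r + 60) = (r + 5)/(r - 5)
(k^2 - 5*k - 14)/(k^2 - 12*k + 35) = (k + 2)/(k - 5)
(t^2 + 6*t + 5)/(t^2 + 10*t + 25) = (t + 1)/(t + 5)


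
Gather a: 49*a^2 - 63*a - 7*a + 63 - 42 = 49*a^2 - 70*a + 21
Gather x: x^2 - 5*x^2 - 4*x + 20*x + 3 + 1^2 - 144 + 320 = -4*x^2 + 16*x + 180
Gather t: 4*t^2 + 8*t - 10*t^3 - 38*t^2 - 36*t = -10*t^3 - 34*t^2 - 28*t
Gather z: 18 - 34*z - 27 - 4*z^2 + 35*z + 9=-4*z^2 + z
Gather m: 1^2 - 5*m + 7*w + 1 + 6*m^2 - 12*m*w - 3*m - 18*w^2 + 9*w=6*m^2 + m*(-12*w - 8) - 18*w^2 + 16*w + 2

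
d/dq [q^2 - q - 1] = 2*q - 1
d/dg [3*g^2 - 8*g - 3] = 6*g - 8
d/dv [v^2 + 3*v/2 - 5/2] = 2*v + 3/2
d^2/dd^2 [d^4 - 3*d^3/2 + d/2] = 3*d*(4*d - 3)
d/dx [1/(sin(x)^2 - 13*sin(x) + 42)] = (13 - 2*sin(x))*cos(x)/(sin(x)^2 - 13*sin(x) + 42)^2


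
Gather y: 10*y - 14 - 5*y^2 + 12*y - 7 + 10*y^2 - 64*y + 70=5*y^2 - 42*y + 49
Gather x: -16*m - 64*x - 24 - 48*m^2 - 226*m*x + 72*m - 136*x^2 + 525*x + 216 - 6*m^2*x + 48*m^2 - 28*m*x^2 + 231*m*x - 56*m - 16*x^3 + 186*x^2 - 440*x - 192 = -16*x^3 + x^2*(50 - 28*m) + x*(-6*m^2 + 5*m + 21)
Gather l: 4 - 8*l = 4 - 8*l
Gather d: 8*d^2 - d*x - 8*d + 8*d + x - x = 8*d^2 - d*x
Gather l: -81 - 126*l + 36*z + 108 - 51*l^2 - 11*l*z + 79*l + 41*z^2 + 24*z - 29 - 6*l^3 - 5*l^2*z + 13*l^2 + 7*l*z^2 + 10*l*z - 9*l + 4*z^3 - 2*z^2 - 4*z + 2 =-6*l^3 + l^2*(-5*z - 38) + l*(7*z^2 - z - 56) + 4*z^3 + 39*z^2 + 56*z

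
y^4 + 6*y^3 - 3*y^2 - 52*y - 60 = (y - 3)*(y + 2)^2*(y + 5)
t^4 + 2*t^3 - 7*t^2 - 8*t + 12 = (t - 2)*(t - 1)*(t + 2)*(t + 3)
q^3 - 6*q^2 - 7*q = q*(q - 7)*(q + 1)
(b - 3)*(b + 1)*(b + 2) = b^3 - 7*b - 6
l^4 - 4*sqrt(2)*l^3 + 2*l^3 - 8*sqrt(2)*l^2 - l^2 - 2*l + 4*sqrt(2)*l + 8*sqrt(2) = (l - 1)*(l + 1)*(l + 2)*(l - 4*sqrt(2))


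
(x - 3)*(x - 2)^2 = x^3 - 7*x^2 + 16*x - 12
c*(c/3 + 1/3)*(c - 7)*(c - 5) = c^4/3 - 11*c^3/3 + 23*c^2/3 + 35*c/3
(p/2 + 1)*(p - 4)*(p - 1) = p^3/2 - 3*p^2/2 - 3*p + 4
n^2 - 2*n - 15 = (n - 5)*(n + 3)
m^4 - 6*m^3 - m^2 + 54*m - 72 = (m - 4)*(m - 3)*(m - 2)*(m + 3)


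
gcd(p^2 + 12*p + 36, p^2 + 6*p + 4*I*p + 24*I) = p + 6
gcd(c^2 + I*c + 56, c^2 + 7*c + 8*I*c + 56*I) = c + 8*I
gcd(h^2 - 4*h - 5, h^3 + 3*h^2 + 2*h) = h + 1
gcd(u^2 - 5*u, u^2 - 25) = u - 5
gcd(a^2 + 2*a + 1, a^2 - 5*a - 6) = a + 1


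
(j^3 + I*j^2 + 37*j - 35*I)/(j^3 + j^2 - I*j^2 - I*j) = (j^2 + 2*I*j + 35)/(j*(j + 1))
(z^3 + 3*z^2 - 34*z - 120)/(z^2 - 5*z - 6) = (z^2 + 9*z + 20)/(z + 1)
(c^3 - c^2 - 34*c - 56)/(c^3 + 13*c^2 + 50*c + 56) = (c - 7)/(c + 7)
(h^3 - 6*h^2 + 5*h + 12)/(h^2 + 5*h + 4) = (h^2 - 7*h + 12)/(h + 4)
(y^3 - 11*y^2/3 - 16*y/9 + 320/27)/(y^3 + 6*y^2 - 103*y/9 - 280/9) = (y - 8/3)/(y + 7)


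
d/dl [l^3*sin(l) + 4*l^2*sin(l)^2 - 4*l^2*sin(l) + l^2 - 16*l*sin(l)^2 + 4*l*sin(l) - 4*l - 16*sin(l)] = l^3*cos(l) + 3*l^2*sin(l) + 4*l^2*sin(2*l) - 4*l^2*cos(l) + 8*l*sin(l)^2 - 8*l*sin(l) - 16*l*sin(2*l) + 4*l*cos(l) + 2*l - 16*sin(l)^2 + 4*sin(l) - 16*cos(l) - 4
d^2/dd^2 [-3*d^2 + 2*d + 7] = -6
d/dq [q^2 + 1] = 2*q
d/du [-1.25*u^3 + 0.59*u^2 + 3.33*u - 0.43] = -3.75*u^2 + 1.18*u + 3.33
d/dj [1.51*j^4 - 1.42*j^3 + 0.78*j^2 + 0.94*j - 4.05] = 6.04*j^3 - 4.26*j^2 + 1.56*j + 0.94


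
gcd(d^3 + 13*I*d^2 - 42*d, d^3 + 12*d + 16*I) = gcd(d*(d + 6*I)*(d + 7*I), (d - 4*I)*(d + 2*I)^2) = 1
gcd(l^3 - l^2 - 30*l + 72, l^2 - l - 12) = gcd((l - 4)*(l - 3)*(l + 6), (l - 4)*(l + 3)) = l - 4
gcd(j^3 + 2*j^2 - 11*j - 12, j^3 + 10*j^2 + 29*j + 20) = j^2 + 5*j + 4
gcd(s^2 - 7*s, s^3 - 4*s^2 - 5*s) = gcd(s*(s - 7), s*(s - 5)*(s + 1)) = s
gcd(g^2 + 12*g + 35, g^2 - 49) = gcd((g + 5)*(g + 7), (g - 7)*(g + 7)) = g + 7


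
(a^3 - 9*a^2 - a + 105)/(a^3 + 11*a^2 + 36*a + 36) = (a^2 - 12*a + 35)/(a^2 + 8*a + 12)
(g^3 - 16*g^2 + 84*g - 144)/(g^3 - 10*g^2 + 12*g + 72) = (g - 4)/(g + 2)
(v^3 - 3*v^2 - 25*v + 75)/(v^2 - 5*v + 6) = (v^2 - 25)/(v - 2)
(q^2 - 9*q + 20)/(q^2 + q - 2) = (q^2 - 9*q + 20)/(q^2 + q - 2)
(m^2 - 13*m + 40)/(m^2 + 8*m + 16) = (m^2 - 13*m + 40)/(m^2 + 8*m + 16)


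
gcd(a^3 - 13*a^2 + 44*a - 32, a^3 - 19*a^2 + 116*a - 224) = a^2 - 12*a + 32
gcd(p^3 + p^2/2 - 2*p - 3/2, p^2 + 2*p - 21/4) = p - 3/2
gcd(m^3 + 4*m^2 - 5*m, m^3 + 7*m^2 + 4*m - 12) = m - 1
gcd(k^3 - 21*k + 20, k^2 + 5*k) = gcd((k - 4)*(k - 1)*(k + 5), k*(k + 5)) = k + 5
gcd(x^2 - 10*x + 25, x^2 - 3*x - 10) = x - 5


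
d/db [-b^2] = -2*b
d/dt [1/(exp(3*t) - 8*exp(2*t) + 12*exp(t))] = (-3*exp(2*t) + 16*exp(t) - 12)*exp(-t)/(exp(2*t) - 8*exp(t) + 12)^2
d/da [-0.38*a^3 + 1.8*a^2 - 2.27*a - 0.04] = -1.14*a^2 + 3.6*a - 2.27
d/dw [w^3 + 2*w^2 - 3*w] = 3*w^2 + 4*w - 3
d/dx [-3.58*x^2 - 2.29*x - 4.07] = -7.16*x - 2.29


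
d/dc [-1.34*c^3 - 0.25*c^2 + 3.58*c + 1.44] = -4.02*c^2 - 0.5*c + 3.58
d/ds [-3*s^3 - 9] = -9*s^2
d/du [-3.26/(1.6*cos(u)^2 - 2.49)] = -2.0375*sin(2*u)/(0.5*cos(2*u) - 1.05625)^2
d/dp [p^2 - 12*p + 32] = 2*p - 12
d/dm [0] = 0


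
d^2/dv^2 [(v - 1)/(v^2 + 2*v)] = 2*(-v*(v + 2)*(3*v + 1) + 4*(v - 1)*(v + 1)^2)/(v^3*(v + 2)^3)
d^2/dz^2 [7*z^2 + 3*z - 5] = 14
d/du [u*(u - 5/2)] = 2*u - 5/2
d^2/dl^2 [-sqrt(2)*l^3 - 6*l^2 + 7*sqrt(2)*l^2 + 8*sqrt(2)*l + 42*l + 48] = -6*sqrt(2)*l - 12 + 14*sqrt(2)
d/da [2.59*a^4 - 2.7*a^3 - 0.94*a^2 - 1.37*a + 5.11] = 10.36*a^3 - 8.1*a^2 - 1.88*a - 1.37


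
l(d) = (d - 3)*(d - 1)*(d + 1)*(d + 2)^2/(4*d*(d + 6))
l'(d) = -(d - 3)*(d - 1)*(d + 1)*(d + 2)^2/(4*d*(d + 6)^2) + (d - 3)*(d - 1)*(d + 1)*(2*d + 4)/(4*d*(d + 6)) + (d - 3)*(d - 1)*(d + 2)^2/(4*d*(d + 6)) + (d - 3)*(d + 1)*(d + 2)^2/(4*d*(d + 6)) + (d - 1)*(d + 1)*(d + 2)^2/(4*d*(d + 6)) - (d - 3)*(d - 1)*(d + 1)*(d + 2)^2/(4*d^2*(d + 6))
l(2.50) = -0.63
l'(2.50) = 0.70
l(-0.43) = -0.72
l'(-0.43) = -3.01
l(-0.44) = -0.69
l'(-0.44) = -2.88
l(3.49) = 1.25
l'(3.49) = 3.29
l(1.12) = -0.15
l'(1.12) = -1.15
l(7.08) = 44.61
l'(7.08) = 23.91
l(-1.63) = 0.04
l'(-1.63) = 0.13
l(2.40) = -0.69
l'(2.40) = 0.51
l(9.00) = 107.56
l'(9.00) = 42.56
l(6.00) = 23.33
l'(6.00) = 15.78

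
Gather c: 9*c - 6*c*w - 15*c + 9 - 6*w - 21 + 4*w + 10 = c*(-6*w - 6) - 2*w - 2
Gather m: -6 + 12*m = 12*m - 6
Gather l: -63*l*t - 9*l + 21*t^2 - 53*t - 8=l*(-63*t - 9) + 21*t^2 - 53*t - 8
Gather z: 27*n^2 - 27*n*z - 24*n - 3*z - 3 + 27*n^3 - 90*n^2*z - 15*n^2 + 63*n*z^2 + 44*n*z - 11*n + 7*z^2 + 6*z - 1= 27*n^3 + 12*n^2 - 35*n + z^2*(63*n + 7) + z*(-90*n^2 + 17*n + 3) - 4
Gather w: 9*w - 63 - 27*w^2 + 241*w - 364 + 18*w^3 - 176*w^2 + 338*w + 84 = 18*w^3 - 203*w^2 + 588*w - 343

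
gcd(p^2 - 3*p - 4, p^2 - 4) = 1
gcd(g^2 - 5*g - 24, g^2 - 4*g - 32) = g - 8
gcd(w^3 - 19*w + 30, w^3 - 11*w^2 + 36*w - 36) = w^2 - 5*w + 6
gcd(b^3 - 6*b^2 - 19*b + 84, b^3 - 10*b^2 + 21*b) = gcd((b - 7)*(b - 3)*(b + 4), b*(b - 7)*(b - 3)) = b^2 - 10*b + 21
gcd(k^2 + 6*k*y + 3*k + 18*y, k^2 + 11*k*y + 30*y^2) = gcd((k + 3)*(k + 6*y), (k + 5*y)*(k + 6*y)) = k + 6*y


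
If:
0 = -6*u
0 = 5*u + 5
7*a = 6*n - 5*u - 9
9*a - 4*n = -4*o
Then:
No Solution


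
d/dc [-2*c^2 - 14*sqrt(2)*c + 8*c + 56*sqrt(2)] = -4*c - 14*sqrt(2) + 8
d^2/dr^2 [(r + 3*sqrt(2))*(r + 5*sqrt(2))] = 2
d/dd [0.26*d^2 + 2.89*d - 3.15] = 0.52*d + 2.89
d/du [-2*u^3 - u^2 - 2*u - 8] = -6*u^2 - 2*u - 2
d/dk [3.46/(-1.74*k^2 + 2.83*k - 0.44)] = (12.0408*k - 9.7918)/(1.74*k^2 - 2.83*k + 0.44)^2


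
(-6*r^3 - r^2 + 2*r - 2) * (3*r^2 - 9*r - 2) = -18*r^5 + 51*r^4 + 27*r^3 - 22*r^2 + 14*r + 4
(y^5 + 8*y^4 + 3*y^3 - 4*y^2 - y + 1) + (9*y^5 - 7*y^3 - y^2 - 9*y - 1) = 10*y^5 + 8*y^4 - 4*y^3 - 5*y^2 - 10*y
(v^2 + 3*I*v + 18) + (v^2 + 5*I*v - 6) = 2*v^2 + 8*I*v + 12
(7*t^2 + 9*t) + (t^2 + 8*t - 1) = 8*t^2 + 17*t - 1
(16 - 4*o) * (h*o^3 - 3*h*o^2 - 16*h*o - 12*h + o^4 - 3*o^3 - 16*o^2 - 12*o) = -4*h*o^4 + 28*h*o^3 + 16*h*o^2 - 208*h*o - 192*h - 4*o^5 + 28*o^4 + 16*o^3 - 208*o^2 - 192*o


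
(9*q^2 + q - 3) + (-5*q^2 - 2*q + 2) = 4*q^2 - q - 1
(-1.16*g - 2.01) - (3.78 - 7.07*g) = 5.91*g - 5.79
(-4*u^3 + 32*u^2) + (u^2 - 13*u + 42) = -4*u^3 + 33*u^2 - 13*u + 42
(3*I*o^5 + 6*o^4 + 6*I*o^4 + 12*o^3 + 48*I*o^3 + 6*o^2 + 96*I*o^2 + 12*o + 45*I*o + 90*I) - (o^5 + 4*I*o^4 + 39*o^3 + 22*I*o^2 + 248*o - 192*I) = -o^5 + 3*I*o^5 + 6*o^4 + 2*I*o^4 - 27*o^3 + 48*I*o^3 + 6*o^2 + 74*I*o^2 - 236*o + 45*I*o + 282*I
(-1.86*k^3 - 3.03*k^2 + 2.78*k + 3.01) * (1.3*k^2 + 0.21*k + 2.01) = -2.418*k^5 - 4.3296*k^4 - 0.7609*k^3 - 1.5935*k^2 + 6.2199*k + 6.0501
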